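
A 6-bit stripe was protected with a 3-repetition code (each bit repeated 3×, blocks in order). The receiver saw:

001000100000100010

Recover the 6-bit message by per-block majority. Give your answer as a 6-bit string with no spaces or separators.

Block 1 (001): 1 one → 0
Block 2 (000): 0 ones → 0
Block 3 (100): 1 one → 0
Block 4 (000): 0 ones → 0
Block 5 (100): 1 one → 0
Block 6 (010): 1 one → 0

000000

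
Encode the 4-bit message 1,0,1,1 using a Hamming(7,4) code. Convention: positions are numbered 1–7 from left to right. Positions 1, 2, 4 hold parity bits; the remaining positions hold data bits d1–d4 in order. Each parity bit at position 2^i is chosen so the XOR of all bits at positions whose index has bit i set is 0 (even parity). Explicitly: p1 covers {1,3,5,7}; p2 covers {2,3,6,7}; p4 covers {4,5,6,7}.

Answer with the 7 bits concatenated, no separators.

0110011

Place data at non-parity positions: p1 p2 1 p4 0 1 1
p1 (pos 1,3,5,7): XOR of data positions = 1⊕0⊕1 = 0
p2 (pos 2,3,6,7): XOR of data positions = 1⊕1⊕1 = 1
p4 (pos 4,5,6,7): XOR of data positions = 0⊕1⊕1 = 0
Codeword: 0110011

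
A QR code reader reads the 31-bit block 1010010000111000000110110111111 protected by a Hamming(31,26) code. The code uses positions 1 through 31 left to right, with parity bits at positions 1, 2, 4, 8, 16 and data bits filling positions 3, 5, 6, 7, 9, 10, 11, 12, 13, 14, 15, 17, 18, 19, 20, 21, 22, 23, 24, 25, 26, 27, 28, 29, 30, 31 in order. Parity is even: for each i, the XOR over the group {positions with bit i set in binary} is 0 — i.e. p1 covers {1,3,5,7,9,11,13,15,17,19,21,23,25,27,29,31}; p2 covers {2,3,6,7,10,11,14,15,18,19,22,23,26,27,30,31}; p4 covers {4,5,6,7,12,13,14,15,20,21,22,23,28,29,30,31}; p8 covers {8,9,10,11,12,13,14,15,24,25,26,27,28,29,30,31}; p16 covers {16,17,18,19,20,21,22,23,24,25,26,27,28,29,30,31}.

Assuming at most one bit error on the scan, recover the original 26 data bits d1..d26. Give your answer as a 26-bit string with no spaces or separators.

s1 (pos 1,3,5,7,9,11,13,15,17,19,21,23,25,27,29,31): 1⊕1⊕0⊕0⊕0⊕1⊕1⊕0⊕0⊕0⊕1⊕1⊕0⊕1⊕1⊕1 = 1
s2 (pos 2,3,6,7,10,11,14,15,18,19,22,23,26,27,30,31): 0⊕1⊕1⊕0⊕0⊕1⊕0⊕0⊕0⊕0⊕0⊕1⊕1⊕1⊕1⊕1 = 0
s4 (pos 4,5,6,7,12,13,14,15,20,21,22,23,28,29,30,31): 0⊕0⊕1⊕0⊕1⊕1⊕0⊕0⊕1⊕1⊕0⊕1⊕1⊕1⊕1⊕1 = 0
s8 (pos 8,9,10,11,12,13,14,15,24,25,26,27,28,29,30,31): 0⊕0⊕0⊕1⊕1⊕1⊕0⊕0⊕1⊕0⊕1⊕1⊕1⊕1⊕1⊕1 = 0
s16 (pos 16,17,18,19,20,21,22,23,24,25,26,27,28,29,30,31): 0⊕0⊕0⊕0⊕1⊕1⊕0⊕1⊕1⊕0⊕1⊕1⊕1⊕1⊕1⊕1 = 0
Syndrome s16…s1 = 00001 → error at position 1.
Flip position 1: 1010010000111000000110110111111 → 0010010000111000000110110111111
Read data bits from positions 3,5,6,7,9,10,11,12,13,14,15,17,18,19,20,21,22,23,24,25,26,27,28,29,30,31: 10100011100000110110111111

10100011100000110110111111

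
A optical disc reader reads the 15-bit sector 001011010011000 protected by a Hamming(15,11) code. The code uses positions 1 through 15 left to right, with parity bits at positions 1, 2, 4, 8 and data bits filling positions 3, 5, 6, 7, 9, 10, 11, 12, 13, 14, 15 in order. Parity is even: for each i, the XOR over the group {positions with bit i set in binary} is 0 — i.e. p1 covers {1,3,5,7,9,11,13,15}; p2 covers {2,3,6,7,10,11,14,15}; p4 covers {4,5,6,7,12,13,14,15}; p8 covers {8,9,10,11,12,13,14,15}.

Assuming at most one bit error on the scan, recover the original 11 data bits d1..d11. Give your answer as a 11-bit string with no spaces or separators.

s1 (pos 1,3,5,7,9,11,13,15): 0⊕1⊕1⊕0⊕0⊕1⊕0⊕0 = 1
s2 (pos 2,3,6,7,10,11,14,15): 0⊕1⊕1⊕0⊕0⊕1⊕0⊕0 = 1
s4 (pos 4,5,6,7,12,13,14,15): 0⊕1⊕1⊕0⊕1⊕0⊕0⊕0 = 1
s8 (pos 8,9,10,11,12,13,14,15): 1⊕0⊕0⊕1⊕1⊕0⊕0⊕0 = 1
Syndrome s8…s1 = 1111 → error at position 15.
Flip position 15: 001011010011000 → 001011010011001
Read data bits from positions 3,5,6,7,9,10,11,12,13,14,15: 11100011001

11100011001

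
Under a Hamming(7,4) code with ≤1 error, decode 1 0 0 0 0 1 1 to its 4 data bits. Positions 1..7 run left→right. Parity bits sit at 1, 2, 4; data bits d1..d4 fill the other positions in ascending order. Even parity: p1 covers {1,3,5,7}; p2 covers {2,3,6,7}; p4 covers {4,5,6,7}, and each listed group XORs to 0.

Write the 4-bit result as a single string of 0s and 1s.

s1 (pos 1,3,5,7): 1⊕0⊕0⊕1 = 0
s2 (pos 2,3,6,7): 0⊕0⊕1⊕1 = 0
s4 (pos 4,5,6,7): 0⊕0⊕1⊕1 = 0
Syndrome s4…s1 = 000 → no error.
Read data bits from positions 3,5,6,7: 0011

0011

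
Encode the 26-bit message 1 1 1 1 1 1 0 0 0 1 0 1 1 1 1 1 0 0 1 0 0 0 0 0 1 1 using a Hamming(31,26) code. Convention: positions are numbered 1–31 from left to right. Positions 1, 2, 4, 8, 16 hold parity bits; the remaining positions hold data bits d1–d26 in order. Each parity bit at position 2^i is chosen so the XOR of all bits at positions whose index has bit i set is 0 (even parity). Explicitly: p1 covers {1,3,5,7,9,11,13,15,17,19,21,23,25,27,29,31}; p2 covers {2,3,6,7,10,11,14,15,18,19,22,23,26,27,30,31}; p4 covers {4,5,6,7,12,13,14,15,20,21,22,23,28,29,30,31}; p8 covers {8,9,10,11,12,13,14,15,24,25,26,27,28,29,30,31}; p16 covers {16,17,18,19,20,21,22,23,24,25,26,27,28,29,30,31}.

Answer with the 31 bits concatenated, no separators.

0110111011000100111110010000011

Place data at non-parity positions: p1 p2 1 p4 1 1 1 p8 1 1 0 0 0 1 0 p16 1 1 1 1 1 0 0 1 0 0 0 0 0 1 1
p1 (pos 1,3,5,7,9,11,13,15,17,19,21,23,25,27,29,31): XOR of data positions = 1⊕1⊕1⊕1⊕0⊕0⊕0⊕1⊕1⊕1⊕0⊕0⊕0⊕0⊕1 = 0
p2 (pos 2,3,6,7,10,11,14,15,18,19,22,23,26,27,30,31): XOR of data positions = 1⊕1⊕1⊕1⊕0⊕1⊕0⊕1⊕1⊕0⊕0⊕0⊕0⊕1⊕1 = 1
p4 (pos 4,5,6,7,12,13,14,15,20,21,22,23,28,29,30,31): XOR of data positions = 1⊕1⊕1⊕0⊕0⊕1⊕0⊕1⊕1⊕0⊕0⊕0⊕0⊕1⊕1 = 0
p8 (pos 8,9,10,11,12,13,14,15,24,25,26,27,28,29,30,31): XOR of data positions = 1⊕1⊕0⊕0⊕0⊕1⊕0⊕1⊕0⊕0⊕0⊕0⊕0⊕1⊕1 = 0
p16 (pos 16,17,18,19,20,21,22,23,24,25,26,27,28,29,30,31): XOR of data positions = 1⊕1⊕1⊕1⊕1⊕0⊕0⊕1⊕0⊕0⊕0⊕0⊕0⊕1⊕1 = 0
Codeword: 0110111011000100111110010000011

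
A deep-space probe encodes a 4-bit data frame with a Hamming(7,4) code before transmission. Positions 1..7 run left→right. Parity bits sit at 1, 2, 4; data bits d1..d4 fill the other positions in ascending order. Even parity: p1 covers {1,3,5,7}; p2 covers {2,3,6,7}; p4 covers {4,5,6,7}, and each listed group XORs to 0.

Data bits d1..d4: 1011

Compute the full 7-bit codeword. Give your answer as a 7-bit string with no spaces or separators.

0110011

Place data at non-parity positions: p1 p2 1 p4 0 1 1
p1 (pos 1,3,5,7): XOR of data positions = 1⊕0⊕1 = 0
p2 (pos 2,3,6,7): XOR of data positions = 1⊕1⊕1 = 1
p4 (pos 4,5,6,7): XOR of data positions = 0⊕1⊕1 = 0
Codeword: 0110011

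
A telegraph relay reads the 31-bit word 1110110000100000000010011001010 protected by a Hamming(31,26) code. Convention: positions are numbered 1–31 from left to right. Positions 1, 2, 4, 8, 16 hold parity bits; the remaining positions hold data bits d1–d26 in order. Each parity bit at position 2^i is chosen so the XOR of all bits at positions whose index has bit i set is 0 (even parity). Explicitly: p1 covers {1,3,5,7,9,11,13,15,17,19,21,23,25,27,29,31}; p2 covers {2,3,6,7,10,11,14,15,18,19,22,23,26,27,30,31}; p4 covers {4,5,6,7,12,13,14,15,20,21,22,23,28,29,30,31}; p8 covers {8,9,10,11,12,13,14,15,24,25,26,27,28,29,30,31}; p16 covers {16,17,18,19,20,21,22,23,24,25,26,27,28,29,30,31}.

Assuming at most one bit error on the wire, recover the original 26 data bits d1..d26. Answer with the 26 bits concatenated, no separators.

11100010000000010011001000

s1 (pos 1,3,5,7,9,11,13,15,17,19,21,23,25,27,29,31): 1⊕1⊕1⊕0⊕0⊕1⊕0⊕0⊕0⊕0⊕1⊕0⊕1⊕0⊕0⊕0 = 0
s2 (pos 2,3,6,7,10,11,14,15,18,19,22,23,26,27,30,31): 1⊕1⊕1⊕0⊕0⊕1⊕0⊕0⊕0⊕0⊕0⊕0⊕0⊕0⊕1⊕0 = 1
s4 (pos 4,5,6,7,12,13,14,15,20,21,22,23,28,29,30,31): 0⊕1⊕1⊕0⊕0⊕0⊕0⊕0⊕0⊕1⊕0⊕0⊕1⊕0⊕1⊕0 = 1
s8 (pos 8,9,10,11,12,13,14,15,24,25,26,27,28,29,30,31): 0⊕0⊕0⊕1⊕0⊕0⊕0⊕0⊕1⊕1⊕0⊕0⊕1⊕0⊕1⊕0 = 1
s16 (pos 16,17,18,19,20,21,22,23,24,25,26,27,28,29,30,31): 0⊕0⊕0⊕0⊕0⊕1⊕0⊕0⊕1⊕1⊕0⊕0⊕1⊕0⊕1⊕0 = 1
Syndrome s16…s1 = 11110 → error at position 30.
Flip position 30: 1110110000100000000010011001010 → 1110110000100000000010011001000
Read data bits from positions 3,5,6,7,9,10,11,12,13,14,15,17,18,19,20,21,22,23,24,25,26,27,28,29,30,31: 11100010000000010011001000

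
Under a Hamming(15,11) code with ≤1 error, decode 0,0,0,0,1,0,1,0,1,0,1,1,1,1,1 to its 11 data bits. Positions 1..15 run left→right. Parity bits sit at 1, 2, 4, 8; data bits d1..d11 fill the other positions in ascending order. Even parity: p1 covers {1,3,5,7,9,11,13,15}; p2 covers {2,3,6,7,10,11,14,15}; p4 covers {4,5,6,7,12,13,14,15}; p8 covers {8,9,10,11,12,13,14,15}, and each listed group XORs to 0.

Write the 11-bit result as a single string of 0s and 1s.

s1 (pos 1,3,5,7,9,11,13,15): 0⊕0⊕1⊕1⊕1⊕1⊕1⊕1 = 0
s2 (pos 2,3,6,7,10,11,14,15): 0⊕0⊕0⊕1⊕0⊕1⊕1⊕1 = 0
s4 (pos 4,5,6,7,12,13,14,15): 0⊕1⊕0⊕1⊕1⊕1⊕1⊕1 = 0
s8 (pos 8,9,10,11,12,13,14,15): 0⊕1⊕0⊕1⊕1⊕1⊕1⊕1 = 0
Syndrome s8…s1 = 0000 → no error.
Read data bits from positions 3,5,6,7,9,10,11,12,13,14,15: 01011011111

01011011111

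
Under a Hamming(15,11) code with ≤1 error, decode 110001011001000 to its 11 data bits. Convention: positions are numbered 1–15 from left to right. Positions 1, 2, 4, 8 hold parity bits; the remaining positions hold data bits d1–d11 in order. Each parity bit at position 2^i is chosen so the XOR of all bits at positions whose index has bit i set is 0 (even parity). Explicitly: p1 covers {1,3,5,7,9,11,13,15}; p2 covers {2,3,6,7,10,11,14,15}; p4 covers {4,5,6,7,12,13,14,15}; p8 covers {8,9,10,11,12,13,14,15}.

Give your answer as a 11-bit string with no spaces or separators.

s1 (pos 1,3,5,7,9,11,13,15): 1⊕0⊕0⊕0⊕1⊕0⊕0⊕0 = 0
s2 (pos 2,3,6,7,10,11,14,15): 1⊕0⊕1⊕0⊕0⊕0⊕0⊕0 = 0
s4 (pos 4,5,6,7,12,13,14,15): 0⊕0⊕1⊕0⊕1⊕0⊕0⊕0 = 0
s8 (pos 8,9,10,11,12,13,14,15): 1⊕1⊕0⊕0⊕1⊕0⊕0⊕0 = 1
Syndrome s8…s1 = 1000 → error at position 8.
Flip position 8: 110001011001000 → 110001001001000
Read data bits from positions 3,5,6,7,9,10,11,12,13,14,15: 00101001000

00101001000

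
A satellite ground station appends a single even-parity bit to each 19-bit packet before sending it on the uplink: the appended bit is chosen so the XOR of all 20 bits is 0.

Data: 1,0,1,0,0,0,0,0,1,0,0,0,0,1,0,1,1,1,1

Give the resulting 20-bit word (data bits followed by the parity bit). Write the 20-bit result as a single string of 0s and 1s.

XOR of the 19 data bits: 1⊕0⊕1⊕0⊕0⊕0⊕0⊕0⊕1⊕0⊕0⊕0⊕0⊕1⊕0⊕1⊕1⊕1⊕1 = 0
Parity bit = 0 (so all 20 bits XOR to 0).

10100000100001011110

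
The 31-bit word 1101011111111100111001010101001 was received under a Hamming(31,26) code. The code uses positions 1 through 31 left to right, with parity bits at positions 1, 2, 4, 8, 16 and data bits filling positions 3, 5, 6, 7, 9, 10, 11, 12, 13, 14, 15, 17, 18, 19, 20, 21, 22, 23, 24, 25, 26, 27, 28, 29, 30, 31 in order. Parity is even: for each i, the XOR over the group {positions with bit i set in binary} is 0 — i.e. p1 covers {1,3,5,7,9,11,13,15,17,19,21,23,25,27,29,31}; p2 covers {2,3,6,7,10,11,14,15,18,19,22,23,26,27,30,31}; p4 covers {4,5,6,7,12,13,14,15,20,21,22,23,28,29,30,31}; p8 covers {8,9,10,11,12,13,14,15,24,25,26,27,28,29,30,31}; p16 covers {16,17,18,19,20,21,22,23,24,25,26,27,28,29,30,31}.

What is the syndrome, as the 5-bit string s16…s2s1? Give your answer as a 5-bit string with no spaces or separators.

01110

s1 (pos 1,3,5,7,9,11,13,15,17,19,21,23,25,27,29,31): 1⊕0⊕0⊕1⊕1⊕1⊕1⊕0⊕1⊕1⊕0⊕0⊕0⊕0⊕0⊕1 = 0
s2 (pos 2,3,6,7,10,11,14,15,18,19,22,23,26,27,30,31): 1⊕0⊕1⊕1⊕1⊕1⊕1⊕0⊕1⊕1⊕1⊕0⊕1⊕0⊕0⊕1 = 1
s4 (pos 4,5,6,7,12,13,14,15,20,21,22,23,28,29,30,31): 1⊕0⊕1⊕1⊕1⊕1⊕1⊕0⊕0⊕0⊕1⊕0⊕1⊕0⊕0⊕1 = 1
s8 (pos 8,9,10,11,12,13,14,15,24,25,26,27,28,29,30,31): 1⊕1⊕1⊕1⊕1⊕1⊕1⊕0⊕1⊕0⊕1⊕0⊕1⊕0⊕0⊕1 = 1
s16 (pos 16,17,18,19,20,21,22,23,24,25,26,27,28,29,30,31): 0⊕1⊕1⊕1⊕0⊕0⊕1⊕0⊕1⊕0⊕1⊕0⊕1⊕0⊕0⊕1 = 0
Syndrome s16…s1 = 01110 → error at position 14.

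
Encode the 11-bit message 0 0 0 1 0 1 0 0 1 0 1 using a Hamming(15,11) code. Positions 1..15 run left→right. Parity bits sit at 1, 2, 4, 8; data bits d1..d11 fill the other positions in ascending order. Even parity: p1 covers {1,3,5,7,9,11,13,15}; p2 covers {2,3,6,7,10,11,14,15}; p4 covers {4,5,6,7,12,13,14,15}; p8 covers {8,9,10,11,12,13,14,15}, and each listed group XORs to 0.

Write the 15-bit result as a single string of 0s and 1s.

110100110100101

Place data at non-parity positions: p1 p2 0 p4 0 0 1 p8 0 1 0 0 1 0 1
p1 (pos 1,3,5,7,9,11,13,15): XOR of data positions = 0⊕0⊕1⊕0⊕0⊕1⊕1 = 1
p2 (pos 2,3,6,7,10,11,14,15): XOR of data positions = 0⊕0⊕1⊕1⊕0⊕0⊕1 = 1
p4 (pos 4,5,6,7,12,13,14,15): XOR of data positions = 0⊕0⊕1⊕0⊕1⊕0⊕1 = 1
p8 (pos 8,9,10,11,12,13,14,15): XOR of data positions = 0⊕1⊕0⊕0⊕1⊕0⊕1 = 1
Codeword: 110100110100101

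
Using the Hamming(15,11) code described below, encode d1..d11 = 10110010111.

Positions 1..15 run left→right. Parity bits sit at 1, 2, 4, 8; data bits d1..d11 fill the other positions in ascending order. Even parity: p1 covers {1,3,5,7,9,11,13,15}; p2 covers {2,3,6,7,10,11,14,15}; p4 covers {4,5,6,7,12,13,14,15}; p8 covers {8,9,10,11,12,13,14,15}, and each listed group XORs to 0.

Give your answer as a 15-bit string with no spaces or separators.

Place data at non-parity positions: p1 p2 1 p4 0 1 1 p8 0 0 1 0 1 1 1
p1 (pos 1,3,5,7,9,11,13,15): XOR of data positions = 1⊕0⊕1⊕0⊕1⊕1⊕1 = 1
p2 (pos 2,3,6,7,10,11,14,15): XOR of data positions = 1⊕1⊕1⊕0⊕1⊕1⊕1 = 0
p4 (pos 4,5,6,7,12,13,14,15): XOR of data positions = 0⊕1⊕1⊕0⊕1⊕1⊕1 = 1
p8 (pos 8,9,10,11,12,13,14,15): XOR of data positions = 0⊕0⊕1⊕0⊕1⊕1⊕1 = 0
Codeword: 101101100010111

101101100010111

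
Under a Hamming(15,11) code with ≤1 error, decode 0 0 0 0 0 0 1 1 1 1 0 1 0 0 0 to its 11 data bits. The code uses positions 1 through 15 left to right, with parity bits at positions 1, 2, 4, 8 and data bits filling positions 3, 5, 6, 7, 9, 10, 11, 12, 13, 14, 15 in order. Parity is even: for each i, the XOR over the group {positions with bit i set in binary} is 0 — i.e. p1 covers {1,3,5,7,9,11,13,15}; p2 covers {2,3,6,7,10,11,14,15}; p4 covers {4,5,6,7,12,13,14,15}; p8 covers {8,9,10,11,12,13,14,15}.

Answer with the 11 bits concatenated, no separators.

s1 (pos 1,3,5,7,9,11,13,15): 0⊕0⊕0⊕1⊕1⊕0⊕0⊕0 = 0
s2 (pos 2,3,6,7,10,11,14,15): 0⊕0⊕0⊕1⊕1⊕0⊕0⊕0 = 0
s4 (pos 4,5,6,7,12,13,14,15): 0⊕0⊕0⊕1⊕1⊕0⊕0⊕0 = 0
s8 (pos 8,9,10,11,12,13,14,15): 1⊕1⊕1⊕0⊕1⊕0⊕0⊕0 = 0
Syndrome s8…s1 = 0000 → no error.
Read data bits from positions 3,5,6,7,9,10,11,12,13,14,15: 00011101000

00011101000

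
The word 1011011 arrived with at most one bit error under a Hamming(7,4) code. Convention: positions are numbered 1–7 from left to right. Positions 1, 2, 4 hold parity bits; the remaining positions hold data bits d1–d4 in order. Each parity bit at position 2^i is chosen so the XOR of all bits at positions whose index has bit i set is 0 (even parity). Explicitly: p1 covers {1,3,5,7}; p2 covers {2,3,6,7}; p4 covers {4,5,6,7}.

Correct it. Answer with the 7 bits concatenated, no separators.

s1 (pos 1,3,5,7): 1⊕1⊕0⊕1 = 1
s2 (pos 2,3,6,7): 0⊕1⊕1⊕1 = 1
s4 (pos 4,5,6,7): 1⊕0⊕1⊕1 = 1
Syndrome s4…s1 = 111 → error at position 7.
Flip position 7: 1011011 → 1011010

1011010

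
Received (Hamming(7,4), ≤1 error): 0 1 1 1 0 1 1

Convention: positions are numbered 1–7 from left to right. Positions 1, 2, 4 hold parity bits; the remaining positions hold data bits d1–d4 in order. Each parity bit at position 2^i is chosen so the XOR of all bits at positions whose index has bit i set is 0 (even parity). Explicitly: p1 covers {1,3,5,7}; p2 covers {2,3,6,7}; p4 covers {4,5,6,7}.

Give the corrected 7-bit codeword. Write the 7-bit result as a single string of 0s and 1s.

s1 (pos 1,3,5,7): 0⊕1⊕0⊕1 = 0
s2 (pos 2,3,6,7): 1⊕1⊕1⊕1 = 0
s4 (pos 4,5,6,7): 1⊕0⊕1⊕1 = 1
Syndrome s4…s1 = 100 → error at position 4.
Flip position 4: 0111011 → 0110011

0110011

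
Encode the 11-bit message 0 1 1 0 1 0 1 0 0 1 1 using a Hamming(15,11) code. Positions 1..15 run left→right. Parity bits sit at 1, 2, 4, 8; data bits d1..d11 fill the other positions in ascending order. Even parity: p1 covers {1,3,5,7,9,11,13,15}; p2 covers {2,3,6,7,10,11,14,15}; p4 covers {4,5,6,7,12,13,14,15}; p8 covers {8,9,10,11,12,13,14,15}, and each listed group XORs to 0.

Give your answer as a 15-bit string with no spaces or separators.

Place data at non-parity positions: p1 p2 0 p4 1 1 0 p8 1 0 1 0 0 1 1
p1 (pos 1,3,5,7,9,11,13,15): XOR of data positions = 0⊕1⊕0⊕1⊕1⊕0⊕1 = 0
p2 (pos 2,3,6,7,10,11,14,15): XOR of data positions = 0⊕1⊕0⊕0⊕1⊕1⊕1 = 0
p4 (pos 4,5,6,7,12,13,14,15): XOR of data positions = 1⊕1⊕0⊕0⊕0⊕1⊕1 = 0
p8 (pos 8,9,10,11,12,13,14,15): XOR of data positions = 1⊕0⊕1⊕0⊕0⊕1⊕1 = 0
Codeword: 000011001010011

000011001010011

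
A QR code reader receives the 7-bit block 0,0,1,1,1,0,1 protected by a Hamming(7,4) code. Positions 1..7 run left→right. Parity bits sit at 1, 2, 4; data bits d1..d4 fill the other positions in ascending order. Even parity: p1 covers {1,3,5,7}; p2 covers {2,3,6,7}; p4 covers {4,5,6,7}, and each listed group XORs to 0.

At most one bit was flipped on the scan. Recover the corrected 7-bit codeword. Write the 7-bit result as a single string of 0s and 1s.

0011001

s1 (pos 1,3,5,7): 0⊕1⊕1⊕1 = 1
s2 (pos 2,3,6,7): 0⊕1⊕0⊕1 = 0
s4 (pos 4,5,6,7): 1⊕1⊕0⊕1 = 1
Syndrome s4…s1 = 101 → error at position 5.
Flip position 5: 0011101 → 0011001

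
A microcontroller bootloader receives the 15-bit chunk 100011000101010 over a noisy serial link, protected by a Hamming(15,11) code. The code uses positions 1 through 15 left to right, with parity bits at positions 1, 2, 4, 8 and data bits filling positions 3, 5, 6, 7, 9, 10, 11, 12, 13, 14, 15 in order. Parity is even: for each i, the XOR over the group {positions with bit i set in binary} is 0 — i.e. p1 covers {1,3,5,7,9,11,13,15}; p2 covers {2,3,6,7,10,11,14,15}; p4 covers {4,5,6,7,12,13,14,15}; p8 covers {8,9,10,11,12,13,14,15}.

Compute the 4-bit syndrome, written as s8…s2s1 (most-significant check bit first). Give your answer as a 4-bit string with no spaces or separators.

1010

s1 (pos 1,3,5,7,9,11,13,15): 1⊕0⊕1⊕0⊕0⊕0⊕0⊕0 = 0
s2 (pos 2,3,6,7,10,11,14,15): 0⊕0⊕1⊕0⊕1⊕0⊕1⊕0 = 1
s4 (pos 4,5,6,7,12,13,14,15): 0⊕1⊕1⊕0⊕1⊕0⊕1⊕0 = 0
s8 (pos 8,9,10,11,12,13,14,15): 0⊕0⊕1⊕0⊕1⊕0⊕1⊕0 = 1
Syndrome s8…s1 = 1010 → error at position 10.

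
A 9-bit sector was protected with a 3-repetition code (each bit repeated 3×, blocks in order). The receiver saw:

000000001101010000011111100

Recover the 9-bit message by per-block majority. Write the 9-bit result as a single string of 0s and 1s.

000100110

Block 1 (000): 0 ones → 0
Block 2 (000): 0 ones → 0
Block 3 (001): 1 one → 0
Block 4 (101): 2 ones → 1
Block 5 (010): 1 one → 0
Block 6 (000): 0 ones → 0
Block 7 (011): 2 ones → 1
Block 8 (111): 3 ones → 1
Block 9 (100): 1 one → 0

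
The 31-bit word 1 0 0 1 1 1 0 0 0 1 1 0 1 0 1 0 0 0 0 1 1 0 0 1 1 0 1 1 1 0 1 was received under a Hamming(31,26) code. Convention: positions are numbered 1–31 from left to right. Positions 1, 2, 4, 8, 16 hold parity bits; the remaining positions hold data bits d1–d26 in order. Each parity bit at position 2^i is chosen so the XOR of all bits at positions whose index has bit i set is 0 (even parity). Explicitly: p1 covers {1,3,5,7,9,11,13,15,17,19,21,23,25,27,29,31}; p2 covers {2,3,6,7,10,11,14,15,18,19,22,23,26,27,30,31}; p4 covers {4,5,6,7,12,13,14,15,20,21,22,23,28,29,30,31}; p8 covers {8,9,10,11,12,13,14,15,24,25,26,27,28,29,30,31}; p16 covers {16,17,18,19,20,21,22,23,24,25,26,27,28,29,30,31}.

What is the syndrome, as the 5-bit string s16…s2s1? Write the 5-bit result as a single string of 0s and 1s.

s1 (pos 1,3,5,7,9,11,13,15,17,19,21,23,25,27,29,31): 1⊕0⊕1⊕0⊕0⊕1⊕1⊕1⊕0⊕0⊕1⊕0⊕1⊕1⊕1⊕1 = 0
s2 (pos 2,3,6,7,10,11,14,15,18,19,22,23,26,27,30,31): 0⊕0⊕1⊕0⊕1⊕1⊕0⊕1⊕0⊕0⊕0⊕0⊕0⊕1⊕0⊕1 = 0
s4 (pos 4,5,6,7,12,13,14,15,20,21,22,23,28,29,30,31): 1⊕1⊕1⊕0⊕0⊕1⊕0⊕1⊕1⊕1⊕0⊕0⊕1⊕1⊕0⊕1 = 0
s8 (pos 8,9,10,11,12,13,14,15,24,25,26,27,28,29,30,31): 0⊕0⊕1⊕1⊕0⊕1⊕0⊕1⊕1⊕1⊕0⊕1⊕1⊕1⊕0⊕1 = 0
s16 (pos 16,17,18,19,20,21,22,23,24,25,26,27,28,29,30,31): 0⊕0⊕0⊕0⊕1⊕1⊕0⊕0⊕1⊕1⊕0⊕1⊕1⊕1⊕0⊕1 = 0
Syndrome s16…s1 = 00000 → no error.

00000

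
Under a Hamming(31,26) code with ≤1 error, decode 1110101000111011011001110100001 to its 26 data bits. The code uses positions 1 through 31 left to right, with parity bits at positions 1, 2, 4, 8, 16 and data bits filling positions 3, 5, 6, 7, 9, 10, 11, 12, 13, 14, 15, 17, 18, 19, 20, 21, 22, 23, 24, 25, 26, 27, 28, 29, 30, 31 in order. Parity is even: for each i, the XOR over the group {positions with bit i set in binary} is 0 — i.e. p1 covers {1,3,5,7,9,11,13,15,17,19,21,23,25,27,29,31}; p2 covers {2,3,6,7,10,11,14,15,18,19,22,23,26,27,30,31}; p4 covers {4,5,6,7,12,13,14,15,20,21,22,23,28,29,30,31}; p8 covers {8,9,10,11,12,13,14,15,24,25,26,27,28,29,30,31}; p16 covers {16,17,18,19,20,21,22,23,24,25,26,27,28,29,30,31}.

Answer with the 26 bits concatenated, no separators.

11010111101011001110100001

s1 (pos 1,3,5,7,9,11,13,15,17,19,21,23,25,27,29,31): 1⊕1⊕1⊕1⊕0⊕1⊕1⊕1⊕0⊕1⊕0⊕1⊕0⊕0⊕0⊕1 = 0
s2 (pos 2,3,6,7,10,11,14,15,18,19,22,23,26,27,30,31): 1⊕1⊕0⊕1⊕0⊕1⊕0⊕1⊕1⊕1⊕1⊕1⊕1⊕0⊕0⊕1 = 1
s4 (pos 4,5,6,7,12,13,14,15,20,21,22,23,28,29,30,31): 0⊕1⊕0⊕1⊕1⊕1⊕0⊕1⊕0⊕0⊕1⊕1⊕0⊕0⊕0⊕1 = 0
s8 (pos 8,9,10,11,12,13,14,15,24,25,26,27,28,29,30,31): 0⊕0⊕0⊕1⊕1⊕1⊕0⊕1⊕1⊕0⊕1⊕0⊕0⊕0⊕0⊕1 = 1
s16 (pos 16,17,18,19,20,21,22,23,24,25,26,27,28,29,30,31): 1⊕0⊕1⊕1⊕0⊕0⊕1⊕1⊕1⊕0⊕1⊕0⊕0⊕0⊕0⊕1 = 0
Syndrome s16…s1 = 01010 → error at position 10.
Flip position 10: 1110101000111011011001110100001 → 1110101001111011011001110100001
Read data bits from positions 3,5,6,7,9,10,11,12,13,14,15,17,18,19,20,21,22,23,24,25,26,27,28,29,30,31: 11010111101011001110100001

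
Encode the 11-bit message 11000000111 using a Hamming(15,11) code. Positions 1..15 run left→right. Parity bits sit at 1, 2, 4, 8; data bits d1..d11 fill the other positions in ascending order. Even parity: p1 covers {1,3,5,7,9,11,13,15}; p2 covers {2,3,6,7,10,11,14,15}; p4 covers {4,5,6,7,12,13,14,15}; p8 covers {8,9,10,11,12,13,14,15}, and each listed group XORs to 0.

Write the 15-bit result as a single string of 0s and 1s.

011010010000111

Place data at non-parity positions: p1 p2 1 p4 1 0 0 p8 0 0 0 0 1 1 1
p1 (pos 1,3,5,7,9,11,13,15): XOR of data positions = 1⊕1⊕0⊕0⊕0⊕1⊕1 = 0
p2 (pos 2,3,6,7,10,11,14,15): XOR of data positions = 1⊕0⊕0⊕0⊕0⊕1⊕1 = 1
p4 (pos 4,5,6,7,12,13,14,15): XOR of data positions = 1⊕0⊕0⊕0⊕1⊕1⊕1 = 0
p8 (pos 8,9,10,11,12,13,14,15): XOR of data positions = 0⊕0⊕0⊕0⊕1⊕1⊕1 = 1
Codeword: 011010010000111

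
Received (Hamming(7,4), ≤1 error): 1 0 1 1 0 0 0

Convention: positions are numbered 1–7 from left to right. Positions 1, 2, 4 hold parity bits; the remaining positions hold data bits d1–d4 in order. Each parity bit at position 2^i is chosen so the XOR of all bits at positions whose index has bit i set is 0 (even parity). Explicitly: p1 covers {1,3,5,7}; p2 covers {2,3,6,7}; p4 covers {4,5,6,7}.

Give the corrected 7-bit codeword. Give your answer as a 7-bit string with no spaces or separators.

1011010

s1 (pos 1,3,5,7): 1⊕1⊕0⊕0 = 0
s2 (pos 2,3,6,7): 0⊕1⊕0⊕0 = 1
s4 (pos 4,5,6,7): 1⊕0⊕0⊕0 = 1
Syndrome s4…s1 = 110 → error at position 6.
Flip position 6: 1011000 → 1011010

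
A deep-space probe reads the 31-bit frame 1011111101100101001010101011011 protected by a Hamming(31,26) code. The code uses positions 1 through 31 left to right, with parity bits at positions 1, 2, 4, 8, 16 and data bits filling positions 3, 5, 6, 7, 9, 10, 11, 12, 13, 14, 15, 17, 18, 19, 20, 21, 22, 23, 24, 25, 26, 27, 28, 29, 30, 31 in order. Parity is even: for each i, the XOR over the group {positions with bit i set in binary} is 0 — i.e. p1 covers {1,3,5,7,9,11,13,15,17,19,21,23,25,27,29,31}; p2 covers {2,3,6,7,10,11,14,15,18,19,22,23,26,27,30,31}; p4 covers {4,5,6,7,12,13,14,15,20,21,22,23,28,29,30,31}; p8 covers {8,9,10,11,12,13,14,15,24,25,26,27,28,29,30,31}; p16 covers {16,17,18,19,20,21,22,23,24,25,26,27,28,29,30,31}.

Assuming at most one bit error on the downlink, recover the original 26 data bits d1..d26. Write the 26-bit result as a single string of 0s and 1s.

s1 (pos 1,3,5,7,9,11,13,15,17,19,21,23,25,27,29,31): 1⊕1⊕1⊕1⊕0⊕1⊕0⊕0⊕0⊕1⊕1⊕1⊕1⊕1⊕0⊕1 = 1
s2 (pos 2,3,6,7,10,11,14,15,18,19,22,23,26,27,30,31): 0⊕1⊕1⊕1⊕1⊕1⊕1⊕0⊕0⊕1⊕0⊕1⊕0⊕1⊕1⊕1 = 1
s4 (pos 4,5,6,7,12,13,14,15,20,21,22,23,28,29,30,31): 1⊕1⊕1⊕1⊕0⊕0⊕1⊕0⊕0⊕1⊕0⊕1⊕1⊕0⊕1⊕1 = 0
s8 (pos 8,9,10,11,12,13,14,15,24,25,26,27,28,29,30,31): 1⊕0⊕1⊕1⊕0⊕0⊕1⊕0⊕0⊕1⊕0⊕1⊕1⊕0⊕1⊕1 = 1
s16 (pos 16,17,18,19,20,21,22,23,24,25,26,27,28,29,30,31): 1⊕0⊕0⊕1⊕0⊕1⊕0⊕1⊕0⊕1⊕0⊕1⊕1⊕0⊕1⊕1 = 1
Syndrome s16…s1 = 11011 → error at position 27.
Flip position 27: 1011111101100101001010101011011 → 1011111101100101001010101001011
Read data bits from positions 3,5,6,7,9,10,11,12,13,14,15,17,18,19,20,21,22,23,24,25,26,27,28,29,30,31: 11110110010001010101001011

11110110010001010101001011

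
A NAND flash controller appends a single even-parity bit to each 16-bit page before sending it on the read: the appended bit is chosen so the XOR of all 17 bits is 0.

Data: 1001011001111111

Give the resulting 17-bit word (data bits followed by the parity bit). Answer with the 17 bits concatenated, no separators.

XOR of the 16 data bits: 1⊕0⊕0⊕1⊕0⊕1⊕1⊕0⊕0⊕1⊕1⊕1⊕1⊕1⊕1⊕1 = 1
Parity bit = 1 (so all 17 bits XOR to 0).

10010110011111111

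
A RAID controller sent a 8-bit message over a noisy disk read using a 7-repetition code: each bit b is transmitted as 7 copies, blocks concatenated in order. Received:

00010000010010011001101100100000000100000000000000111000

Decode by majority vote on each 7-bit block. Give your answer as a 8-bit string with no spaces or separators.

00100000

Block 1 (0001000): 1 one → 0
Block 2 (0010010): 2 ones → 0
Block 3 (0110011): 4 ones → 1
Block 4 (0110010): 3 ones → 0
Block 5 (0000000): 0 ones → 0
Block 6 (1000000): 1 one → 0
Block 7 (0000000): 0 ones → 0
Block 8 (0111000): 3 ones → 0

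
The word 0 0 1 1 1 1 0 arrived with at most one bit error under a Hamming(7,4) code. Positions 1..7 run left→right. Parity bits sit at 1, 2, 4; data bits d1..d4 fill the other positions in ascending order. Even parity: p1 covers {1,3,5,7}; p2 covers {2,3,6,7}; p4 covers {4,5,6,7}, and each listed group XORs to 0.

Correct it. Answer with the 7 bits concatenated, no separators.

0010110

s1 (pos 1,3,5,7): 0⊕1⊕1⊕0 = 0
s2 (pos 2,3,6,7): 0⊕1⊕1⊕0 = 0
s4 (pos 4,5,6,7): 1⊕1⊕1⊕0 = 1
Syndrome s4…s1 = 100 → error at position 4.
Flip position 4: 0011110 → 0010110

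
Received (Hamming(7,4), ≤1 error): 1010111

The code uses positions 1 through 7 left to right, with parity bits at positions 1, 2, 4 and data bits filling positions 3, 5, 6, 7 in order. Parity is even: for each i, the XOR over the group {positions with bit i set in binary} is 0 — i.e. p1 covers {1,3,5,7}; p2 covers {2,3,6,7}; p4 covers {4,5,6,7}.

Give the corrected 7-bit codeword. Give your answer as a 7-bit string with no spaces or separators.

1010101

s1 (pos 1,3,5,7): 1⊕1⊕1⊕1 = 0
s2 (pos 2,3,6,7): 0⊕1⊕1⊕1 = 1
s4 (pos 4,5,6,7): 0⊕1⊕1⊕1 = 1
Syndrome s4…s1 = 110 → error at position 6.
Flip position 6: 1010111 → 1010101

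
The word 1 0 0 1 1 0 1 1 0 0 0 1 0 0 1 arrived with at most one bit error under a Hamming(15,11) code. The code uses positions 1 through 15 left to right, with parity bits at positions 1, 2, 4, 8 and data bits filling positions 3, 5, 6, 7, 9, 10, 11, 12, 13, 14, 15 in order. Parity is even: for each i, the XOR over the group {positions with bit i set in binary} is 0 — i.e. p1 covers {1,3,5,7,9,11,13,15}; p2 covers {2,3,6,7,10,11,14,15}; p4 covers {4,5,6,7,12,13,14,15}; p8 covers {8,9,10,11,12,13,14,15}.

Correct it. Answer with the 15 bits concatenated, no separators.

100110110000001

s1 (pos 1,3,5,7,9,11,13,15): 1⊕0⊕1⊕1⊕0⊕0⊕0⊕1 = 0
s2 (pos 2,3,6,7,10,11,14,15): 0⊕0⊕0⊕1⊕0⊕0⊕0⊕1 = 0
s4 (pos 4,5,6,7,12,13,14,15): 1⊕1⊕0⊕1⊕1⊕0⊕0⊕1 = 1
s8 (pos 8,9,10,11,12,13,14,15): 1⊕0⊕0⊕0⊕1⊕0⊕0⊕1 = 1
Syndrome s8…s1 = 1100 → error at position 12.
Flip position 12: 100110110001001 → 100110110000001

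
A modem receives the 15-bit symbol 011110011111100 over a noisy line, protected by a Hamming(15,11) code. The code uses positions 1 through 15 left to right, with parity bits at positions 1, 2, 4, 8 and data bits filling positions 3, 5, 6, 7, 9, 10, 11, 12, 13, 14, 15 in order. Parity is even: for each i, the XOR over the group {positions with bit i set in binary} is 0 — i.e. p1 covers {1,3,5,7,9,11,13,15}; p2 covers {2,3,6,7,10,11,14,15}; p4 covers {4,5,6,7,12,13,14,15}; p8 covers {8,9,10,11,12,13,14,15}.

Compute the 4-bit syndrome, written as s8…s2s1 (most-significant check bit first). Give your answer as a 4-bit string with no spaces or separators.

0001

s1 (pos 1,3,5,7,9,11,13,15): 0⊕1⊕1⊕0⊕1⊕1⊕1⊕0 = 1
s2 (pos 2,3,6,7,10,11,14,15): 1⊕1⊕0⊕0⊕1⊕1⊕0⊕0 = 0
s4 (pos 4,5,6,7,12,13,14,15): 1⊕1⊕0⊕0⊕1⊕1⊕0⊕0 = 0
s8 (pos 8,9,10,11,12,13,14,15): 1⊕1⊕1⊕1⊕1⊕1⊕0⊕0 = 0
Syndrome s8…s1 = 0001 → error at position 1.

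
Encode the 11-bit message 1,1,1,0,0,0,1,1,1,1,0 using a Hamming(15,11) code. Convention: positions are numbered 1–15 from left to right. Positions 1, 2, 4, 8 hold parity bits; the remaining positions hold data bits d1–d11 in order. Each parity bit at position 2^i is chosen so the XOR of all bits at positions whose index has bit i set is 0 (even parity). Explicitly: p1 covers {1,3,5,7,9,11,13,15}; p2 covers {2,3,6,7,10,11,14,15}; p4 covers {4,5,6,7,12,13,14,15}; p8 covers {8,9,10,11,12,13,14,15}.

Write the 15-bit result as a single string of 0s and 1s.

Place data at non-parity positions: p1 p2 1 p4 1 1 0 p8 0 0 1 1 1 1 0
p1 (pos 1,3,5,7,9,11,13,15): XOR of data positions = 1⊕1⊕0⊕0⊕1⊕1⊕0 = 0
p2 (pos 2,3,6,7,10,11,14,15): XOR of data positions = 1⊕1⊕0⊕0⊕1⊕1⊕0 = 0
p4 (pos 4,5,6,7,12,13,14,15): XOR of data positions = 1⊕1⊕0⊕1⊕1⊕1⊕0 = 1
p8 (pos 8,9,10,11,12,13,14,15): XOR of data positions = 0⊕0⊕1⊕1⊕1⊕1⊕0 = 0
Codeword: 001111000011110

001111000011110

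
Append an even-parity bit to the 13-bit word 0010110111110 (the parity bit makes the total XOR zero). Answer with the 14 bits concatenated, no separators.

XOR of the 13 data bits: 0⊕0⊕1⊕0⊕1⊕1⊕0⊕1⊕1⊕1⊕1⊕1⊕0 = 0
Parity bit = 0 (so all 14 bits XOR to 0).

00101101111100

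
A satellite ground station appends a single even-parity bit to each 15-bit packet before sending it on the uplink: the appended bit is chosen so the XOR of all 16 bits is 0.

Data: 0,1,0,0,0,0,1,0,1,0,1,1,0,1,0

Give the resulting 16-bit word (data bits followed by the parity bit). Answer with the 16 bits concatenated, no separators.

0100001010110100

XOR of the 15 data bits: 0⊕1⊕0⊕0⊕0⊕0⊕1⊕0⊕1⊕0⊕1⊕1⊕0⊕1⊕0 = 0
Parity bit = 0 (so all 16 bits XOR to 0).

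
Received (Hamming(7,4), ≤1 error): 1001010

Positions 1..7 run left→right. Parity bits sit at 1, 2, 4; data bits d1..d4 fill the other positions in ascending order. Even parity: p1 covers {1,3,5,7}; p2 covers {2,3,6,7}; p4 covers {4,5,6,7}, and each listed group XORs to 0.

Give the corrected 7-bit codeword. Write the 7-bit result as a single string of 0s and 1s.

1011010

s1 (pos 1,3,5,7): 1⊕0⊕0⊕0 = 1
s2 (pos 2,3,6,7): 0⊕0⊕1⊕0 = 1
s4 (pos 4,5,6,7): 1⊕0⊕1⊕0 = 0
Syndrome s4…s1 = 011 → error at position 3.
Flip position 3: 1001010 → 1011010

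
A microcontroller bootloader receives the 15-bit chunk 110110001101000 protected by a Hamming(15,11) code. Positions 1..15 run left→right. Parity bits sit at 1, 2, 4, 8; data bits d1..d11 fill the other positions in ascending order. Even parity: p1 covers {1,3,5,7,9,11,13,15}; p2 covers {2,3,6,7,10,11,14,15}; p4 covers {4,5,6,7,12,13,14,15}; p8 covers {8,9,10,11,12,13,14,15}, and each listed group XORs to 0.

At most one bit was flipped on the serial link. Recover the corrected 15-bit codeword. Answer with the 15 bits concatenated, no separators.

110110001101100

s1 (pos 1,3,5,7,9,11,13,15): 1⊕0⊕1⊕0⊕1⊕0⊕0⊕0 = 1
s2 (pos 2,3,6,7,10,11,14,15): 1⊕0⊕0⊕0⊕1⊕0⊕0⊕0 = 0
s4 (pos 4,5,6,7,12,13,14,15): 1⊕1⊕0⊕0⊕1⊕0⊕0⊕0 = 1
s8 (pos 8,9,10,11,12,13,14,15): 0⊕1⊕1⊕0⊕1⊕0⊕0⊕0 = 1
Syndrome s8…s1 = 1101 → error at position 13.
Flip position 13: 110110001101000 → 110110001101100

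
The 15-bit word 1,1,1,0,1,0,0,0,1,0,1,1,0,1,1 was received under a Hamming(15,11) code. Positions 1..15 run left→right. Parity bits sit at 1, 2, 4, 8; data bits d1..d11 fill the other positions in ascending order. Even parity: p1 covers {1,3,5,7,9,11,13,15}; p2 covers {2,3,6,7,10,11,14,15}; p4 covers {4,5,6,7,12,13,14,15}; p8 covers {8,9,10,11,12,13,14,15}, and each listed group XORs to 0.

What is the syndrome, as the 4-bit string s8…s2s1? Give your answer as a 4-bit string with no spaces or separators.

s1 (pos 1,3,5,7,9,11,13,15): 1⊕1⊕1⊕0⊕1⊕1⊕0⊕1 = 0
s2 (pos 2,3,6,7,10,11,14,15): 1⊕1⊕0⊕0⊕0⊕1⊕1⊕1 = 1
s4 (pos 4,5,6,7,12,13,14,15): 0⊕1⊕0⊕0⊕1⊕0⊕1⊕1 = 0
s8 (pos 8,9,10,11,12,13,14,15): 0⊕1⊕0⊕1⊕1⊕0⊕1⊕1 = 1
Syndrome s8…s1 = 1010 → error at position 10.

1010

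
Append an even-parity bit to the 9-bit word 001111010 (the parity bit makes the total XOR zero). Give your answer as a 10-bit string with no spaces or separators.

XOR of the 9 data bits: 0⊕0⊕1⊕1⊕1⊕1⊕0⊕1⊕0 = 1
Parity bit = 1 (so all 10 bits XOR to 0).

0011110101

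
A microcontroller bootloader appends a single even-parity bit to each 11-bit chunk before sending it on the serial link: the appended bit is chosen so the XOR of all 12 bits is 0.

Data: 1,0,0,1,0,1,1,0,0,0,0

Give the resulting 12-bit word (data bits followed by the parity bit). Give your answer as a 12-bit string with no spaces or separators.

XOR of the 11 data bits: 1⊕0⊕0⊕1⊕0⊕1⊕1⊕0⊕0⊕0⊕0 = 0
Parity bit = 0 (so all 12 bits XOR to 0).

100101100000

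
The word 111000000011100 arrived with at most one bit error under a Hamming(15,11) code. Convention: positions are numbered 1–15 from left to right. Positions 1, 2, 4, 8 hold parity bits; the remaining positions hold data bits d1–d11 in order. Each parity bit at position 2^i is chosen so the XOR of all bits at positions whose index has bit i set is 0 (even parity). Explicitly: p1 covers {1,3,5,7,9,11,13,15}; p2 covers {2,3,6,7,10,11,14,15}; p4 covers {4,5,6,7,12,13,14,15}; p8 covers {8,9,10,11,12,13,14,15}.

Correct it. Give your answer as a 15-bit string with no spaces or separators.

111000000111100

s1 (pos 1,3,5,7,9,11,13,15): 1⊕1⊕0⊕0⊕0⊕1⊕1⊕0 = 0
s2 (pos 2,3,6,7,10,11,14,15): 1⊕1⊕0⊕0⊕0⊕1⊕0⊕0 = 1
s4 (pos 4,5,6,7,12,13,14,15): 0⊕0⊕0⊕0⊕1⊕1⊕0⊕0 = 0
s8 (pos 8,9,10,11,12,13,14,15): 0⊕0⊕0⊕1⊕1⊕1⊕0⊕0 = 1
Syndrome s8…s1 = 1010 → error at position 10.
Flip position 10: 111000000011100 → 111000000111100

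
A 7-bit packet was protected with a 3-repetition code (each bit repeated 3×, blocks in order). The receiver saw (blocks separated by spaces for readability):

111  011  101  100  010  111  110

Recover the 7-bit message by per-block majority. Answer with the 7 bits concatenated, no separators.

Block 1 (111): 3 ones → 1
Block 2 (011): 2 ones → 1
Block 3 (101): 2 ones → 1
Block 4 (100): 1 one → 0
Block 5 (010): 1 one → 0
Block 6 (111): 3 ones → 1
Block 7 (110): 2 ones → 1

1110011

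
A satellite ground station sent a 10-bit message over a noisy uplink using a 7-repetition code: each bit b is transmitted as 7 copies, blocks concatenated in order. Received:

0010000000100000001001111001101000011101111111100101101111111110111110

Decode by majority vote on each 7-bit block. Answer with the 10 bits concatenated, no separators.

Block 1 (0010000): 1 one → 0
Block 2 (0001000): 1 one → 0
Block 3 (0000100): 1 one → 0
Block 4 (1111001): 5 ones → 1
Block 5 (1010000): 2 ones → 0
Block 6 (1110111): 6 ones → 1
Block 7 (1111100): 5 ones → 1
Block 8 (1011011): 5 ones → 1
Block 9 (1111111): 7 ones → 1
Block 10 (0111110): 5 ones → 1

0001011111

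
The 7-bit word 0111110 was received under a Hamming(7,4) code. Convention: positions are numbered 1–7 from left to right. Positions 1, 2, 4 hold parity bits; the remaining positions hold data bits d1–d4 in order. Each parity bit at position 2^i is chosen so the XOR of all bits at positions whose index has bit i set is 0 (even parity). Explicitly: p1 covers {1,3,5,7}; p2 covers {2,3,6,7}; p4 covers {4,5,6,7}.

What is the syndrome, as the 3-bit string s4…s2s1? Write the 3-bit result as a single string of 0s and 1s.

s1 (pos 1,3,5,7): 0⊕1⊕1⊕0 = 0
s2 (pos 2,3,6,7): 1⊕1⊕1⊕0 = 1
s4 (pos 4,5,6,7): 1⊕1⊕1⊕0 = 1
Syndrome s4…s1 = 110 → error at position 6.

110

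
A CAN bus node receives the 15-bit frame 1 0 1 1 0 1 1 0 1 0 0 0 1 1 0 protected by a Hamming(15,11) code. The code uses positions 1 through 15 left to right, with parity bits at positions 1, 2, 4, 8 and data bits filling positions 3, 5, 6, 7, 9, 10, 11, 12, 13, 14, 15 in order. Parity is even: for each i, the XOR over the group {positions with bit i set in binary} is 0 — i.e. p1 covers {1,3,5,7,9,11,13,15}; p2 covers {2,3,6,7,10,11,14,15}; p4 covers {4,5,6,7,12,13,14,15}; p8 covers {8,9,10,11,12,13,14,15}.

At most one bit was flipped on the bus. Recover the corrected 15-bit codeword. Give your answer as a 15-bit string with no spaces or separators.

s1 (pos 1,3,5,7,9,11,13,15): 1⊕1⊕0⊕1⊕1⊕0⊕1⊕0 = 1
s2 (pos 2,3,6,7,10,11,14,15): 0⊕1⊕1⊕1⊕0⊕0⊕1⊕0 = 0
s4 (pos 4,5,6,7,12,13,14,15): 1⊕0⊕1⊕1⊕0⊕1⊕1⊕0 = 1
s8 (pos 8,9,10,11,12,13,14,15): 0⊕1⊕0⊕0⊕0⊕1⊕1⊕0 = 1
Syndrome s8…s1 = 1101 → error at position 13.
Flip position 13: 101101101000110 → 101101101000010

101101101000010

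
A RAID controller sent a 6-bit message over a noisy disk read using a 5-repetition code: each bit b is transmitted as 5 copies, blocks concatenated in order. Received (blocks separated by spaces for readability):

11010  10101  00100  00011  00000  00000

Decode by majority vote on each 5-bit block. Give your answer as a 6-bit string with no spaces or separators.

110000

Block 1 (11010): 3 ones → 1
Block 2 (10101): 3 ones → 1
Block 3 (00100): 1 one → 0
Block 4 (00011): 2 ones → 0
Block 5 (00000): 0 ones → 0
Block 6 (00000): 0 ones → 0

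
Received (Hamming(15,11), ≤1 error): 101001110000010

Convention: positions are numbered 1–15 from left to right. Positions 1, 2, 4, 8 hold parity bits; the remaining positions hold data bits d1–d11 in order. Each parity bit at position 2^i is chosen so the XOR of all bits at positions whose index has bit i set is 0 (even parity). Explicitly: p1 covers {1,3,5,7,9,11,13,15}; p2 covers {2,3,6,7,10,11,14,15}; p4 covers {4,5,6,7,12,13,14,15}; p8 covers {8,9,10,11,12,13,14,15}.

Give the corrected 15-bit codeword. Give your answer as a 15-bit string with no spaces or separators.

s1 (pos 1,3,5,7,9,11,13,15): 1⊕1⊕0⊕1⊕0⊕0⊕0⊕0 = 1
s2 (pos 2,3,6,7,10,11,14,15): 0⊕1⊕1⊕1⊕0⊕0⊕1⊕0 = 0
s4 (pos 4,5,6,7,12,13,14,15): 0⊕0⊕1⊕1⊕0⊕0⊕1⊕0 = 1
s8 (pos 8,9,10,11,12,13,14,15): 1⊕0⊕0⊕0⊕0⊕0⊕1⊕0 = 0
Syndrome s8…s1 = 0101 → error at position 5.
Flip position 5: 101001110000010 → 101011110000010

101011110000010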